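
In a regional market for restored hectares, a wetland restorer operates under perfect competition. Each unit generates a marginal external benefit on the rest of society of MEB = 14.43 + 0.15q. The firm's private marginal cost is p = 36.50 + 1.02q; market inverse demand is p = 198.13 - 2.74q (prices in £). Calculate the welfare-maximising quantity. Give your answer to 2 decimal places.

q* = 48.77

Social marginal cost = private MC − MEB = 22.07 + 0.87q.
Set SMC = demand: 22.07 + 0.87q = 198.13 - 2.74q → q* = 48.7701.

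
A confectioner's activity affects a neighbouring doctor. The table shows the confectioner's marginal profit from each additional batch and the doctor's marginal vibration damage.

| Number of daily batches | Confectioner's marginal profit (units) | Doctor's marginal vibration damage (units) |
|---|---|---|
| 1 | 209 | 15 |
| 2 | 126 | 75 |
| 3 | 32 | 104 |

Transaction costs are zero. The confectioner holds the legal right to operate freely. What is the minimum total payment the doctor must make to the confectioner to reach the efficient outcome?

Left alone the confectioner would choose level 3 (marginal profit stays positive).
Efficient level: k* = 2 (marginal profit ≥ marginal vibration damage through 2).
The doctor must at least cover the confectioner's forgone profit from cutting 3→2: 32 = 32.

32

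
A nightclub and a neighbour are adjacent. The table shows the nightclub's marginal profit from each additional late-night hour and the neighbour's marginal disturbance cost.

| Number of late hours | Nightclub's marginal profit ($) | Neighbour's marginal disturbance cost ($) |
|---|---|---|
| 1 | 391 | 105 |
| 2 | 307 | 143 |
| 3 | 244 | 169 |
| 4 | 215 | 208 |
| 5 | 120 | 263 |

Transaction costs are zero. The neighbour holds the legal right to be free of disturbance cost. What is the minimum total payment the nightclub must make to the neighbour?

$625

Efficient level: marginal profit ≥ marginal disturbance cost through level 4, so k* = 4.
With the neighbour holding the right, the nightclub must at least compensate total damage at k*: 105 + 143 + 169 + 208 = 625.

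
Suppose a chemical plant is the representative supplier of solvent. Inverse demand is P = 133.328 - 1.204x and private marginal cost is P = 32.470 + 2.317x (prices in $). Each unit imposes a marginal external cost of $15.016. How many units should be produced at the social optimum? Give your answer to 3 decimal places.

Social marginal cost = private MC + MEC = 47.486 + 2.317x.
Set SMC = demand: 47.486 + 2.317x = 133.328 - 1.204x → x* = 24.3800.

x* = 24.380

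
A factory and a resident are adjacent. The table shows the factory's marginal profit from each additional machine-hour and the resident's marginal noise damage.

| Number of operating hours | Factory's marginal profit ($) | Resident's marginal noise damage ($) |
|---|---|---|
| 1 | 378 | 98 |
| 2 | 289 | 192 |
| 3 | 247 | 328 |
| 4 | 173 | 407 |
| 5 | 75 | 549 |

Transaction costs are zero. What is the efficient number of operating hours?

Bargaining reaches the level where marginal profit last exceeds marginal noise damage.
That holds through level 2 (289 ≥ 192) but not at 3 (247 < 328).

2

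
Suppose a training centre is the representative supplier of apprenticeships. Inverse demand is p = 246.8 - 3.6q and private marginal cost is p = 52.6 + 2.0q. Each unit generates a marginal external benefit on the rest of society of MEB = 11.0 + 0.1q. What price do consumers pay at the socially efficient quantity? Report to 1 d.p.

Social marginal cost = private MC − MEB = 41.6 + 1.9q.
Set SMC = demand: 41.6 + 1.9q = 246.8 - 3.6q → q* = 37.3091.
Consumer price on the demand curve at q*: 246.8 − 3.6×37.3091 = 112.4872.

P = 112.5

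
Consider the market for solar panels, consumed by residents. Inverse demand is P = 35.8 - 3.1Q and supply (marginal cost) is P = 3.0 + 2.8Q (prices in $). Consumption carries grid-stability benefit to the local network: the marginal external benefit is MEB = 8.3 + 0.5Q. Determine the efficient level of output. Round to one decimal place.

Social marginal benefit = demand + MEB = 44.1 - 2.6Q.
Set SMB = MC: 44.1 - 2.6Q = 3.0 + 2.8Q → Q* = 7.6111.

Q* = 7.6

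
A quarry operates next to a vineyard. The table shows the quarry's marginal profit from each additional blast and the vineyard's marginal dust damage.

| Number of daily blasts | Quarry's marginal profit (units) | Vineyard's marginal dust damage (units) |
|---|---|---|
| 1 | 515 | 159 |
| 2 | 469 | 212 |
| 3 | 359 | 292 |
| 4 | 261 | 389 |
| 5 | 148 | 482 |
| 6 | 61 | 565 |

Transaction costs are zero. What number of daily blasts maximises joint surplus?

3

Bargaining reaches the level where marginal profit last exceeds marginal dust damage.
That holds through level 3 (359 ≥ 292) but not at 4 (261 < 389).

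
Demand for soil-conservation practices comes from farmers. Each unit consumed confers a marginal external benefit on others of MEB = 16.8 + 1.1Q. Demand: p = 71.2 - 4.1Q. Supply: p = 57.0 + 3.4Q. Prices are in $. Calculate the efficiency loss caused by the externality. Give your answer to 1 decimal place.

DWL = $27.9

Market equilibrium (private): 57.0 + 3.4Q = 71.2 - 4.1Q → Q_m = 1.8933.
Social marginal benefit = demand + MEB = 88.0 - 3.0Q.
Set SMB = MC: 88.0 - 3.0Q = 57.0 + 3.4Q → Q* = 4.8438.
Between Q* and Q_m the wedge SMB − MC runs linearly from 0 to MEB(Q_m), so the loss is a triangle.
DWL = ½ × 2.9505 × 18.8827 = 27.8567.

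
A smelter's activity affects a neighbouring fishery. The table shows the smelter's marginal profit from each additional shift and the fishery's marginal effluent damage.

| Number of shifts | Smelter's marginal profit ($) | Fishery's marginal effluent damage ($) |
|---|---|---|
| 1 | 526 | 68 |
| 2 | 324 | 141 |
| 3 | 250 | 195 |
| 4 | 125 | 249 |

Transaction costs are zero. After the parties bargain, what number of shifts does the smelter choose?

3

Bargaining reaches the level where marginal profit last exceeds marginal effluent damage.
That holds through level 3 (250 ≥ 195) but not at 4 (125 < 249).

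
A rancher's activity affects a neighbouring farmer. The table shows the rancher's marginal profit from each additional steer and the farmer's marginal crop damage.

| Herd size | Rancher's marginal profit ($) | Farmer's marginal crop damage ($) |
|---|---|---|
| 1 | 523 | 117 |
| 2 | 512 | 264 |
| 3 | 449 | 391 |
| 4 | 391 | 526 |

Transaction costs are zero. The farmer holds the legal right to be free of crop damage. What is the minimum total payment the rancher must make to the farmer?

$772

Efficient level: marginal profit ≥ marginal crop damage through level 3, so k* = 3.
With the farmer holding the right, the rancher must at least compensate total damage at k*: 117 + 264 + 391 = 772.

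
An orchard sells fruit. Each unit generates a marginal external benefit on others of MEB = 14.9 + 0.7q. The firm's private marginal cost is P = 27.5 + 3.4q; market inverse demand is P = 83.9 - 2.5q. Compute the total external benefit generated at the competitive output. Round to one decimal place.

Market equilibrium (private): 27.5 + 3.4q = 83.9 - 2.5q → q_m = 9.5593.
Total external benefit = ∫₀^{q_m} (14.9 + 0.7q) dq = 14.9×9.5593 + ½×0.7×9.5593² = 174.4166.

174.4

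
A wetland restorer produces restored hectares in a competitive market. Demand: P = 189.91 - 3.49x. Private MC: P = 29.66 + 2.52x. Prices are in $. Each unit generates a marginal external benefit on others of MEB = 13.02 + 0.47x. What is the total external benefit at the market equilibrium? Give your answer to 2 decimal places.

Market equilibrium (private): 29.66 + 2.52x = 189.91 - 3.49x → x_m = 26.6639.
Total external benefit = ∫₀^{x_m} (13.02 + 0.47x) dx = 13.02×26.6639 + ½×0.47×26.6639² = 514.2404.

$514.24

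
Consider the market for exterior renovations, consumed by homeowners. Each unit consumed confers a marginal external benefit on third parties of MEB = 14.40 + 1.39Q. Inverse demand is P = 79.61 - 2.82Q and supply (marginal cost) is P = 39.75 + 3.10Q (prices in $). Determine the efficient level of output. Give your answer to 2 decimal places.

Q* = 11.98

Social marginal benefit = demand + MEB = 94.01 - 1.43Q.
Set SMB = MC: 94.01 - 1.43Q = 39.75 + 3.10Q → Q* = 11.9779.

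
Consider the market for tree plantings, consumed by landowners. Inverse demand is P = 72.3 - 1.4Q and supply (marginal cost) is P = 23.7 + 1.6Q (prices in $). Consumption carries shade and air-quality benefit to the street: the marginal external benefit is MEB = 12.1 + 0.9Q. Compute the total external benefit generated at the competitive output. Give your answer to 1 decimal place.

Market equilibrium (private): 23.7 + 1.6Q = 72.3 - 1.4Q → Q_m = 16.2000.
Total external benefit = ∫₀^{Q_m} (12.1 + 0.9Q) dQ = 12.1×16.2000 + ½×0.9×16.2000² = 314.1180.

$314.1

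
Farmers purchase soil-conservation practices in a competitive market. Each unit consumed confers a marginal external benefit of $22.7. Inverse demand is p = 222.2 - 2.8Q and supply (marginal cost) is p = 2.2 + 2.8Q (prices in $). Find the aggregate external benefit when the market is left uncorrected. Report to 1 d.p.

$891.8

Market equilibrium (private): 2.2 + 2.8Q = 222.2 - 2.8Q → Q_m = 39.2857.
Total external benefit = MEB × Q_m = 22.7 × 39.2857 = 891.7854.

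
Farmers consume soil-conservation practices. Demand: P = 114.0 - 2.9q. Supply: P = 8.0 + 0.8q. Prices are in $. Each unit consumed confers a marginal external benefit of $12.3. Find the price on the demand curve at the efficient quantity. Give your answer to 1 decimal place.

Social marginal benefit = demand + MEB = 126.3 - 2.9q.
Set SMB = MC: 126.3 - 2.9q = 8.0 + 0.8q → q* = 31.9730.
Consumer price on the demand curve at q*: 114.0 − 2.9×31.9730 = 21.2783.

P = $21.3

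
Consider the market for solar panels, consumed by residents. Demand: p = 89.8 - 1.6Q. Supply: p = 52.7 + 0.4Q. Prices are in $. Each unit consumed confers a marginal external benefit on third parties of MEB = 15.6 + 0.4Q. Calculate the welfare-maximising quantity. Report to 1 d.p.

Q* = 32.9

Social marginal benefit = demand + MEB = 105.4 - 1.2Q.
Set SMB = MC: 105.4 - 1.2Q = 52.7 + 0.4Q → Q* = 32.9375.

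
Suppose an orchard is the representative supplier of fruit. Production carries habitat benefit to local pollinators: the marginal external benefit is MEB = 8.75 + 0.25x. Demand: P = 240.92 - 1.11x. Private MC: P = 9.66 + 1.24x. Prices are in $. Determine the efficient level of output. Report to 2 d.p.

x* = 114.29

Social marginal cost = private MC − MEB = 0.91 + 0.99x.
Set SMC = demand: 0.91 + 0.99x = 240.92 - 1.11x → x* = 114.2905.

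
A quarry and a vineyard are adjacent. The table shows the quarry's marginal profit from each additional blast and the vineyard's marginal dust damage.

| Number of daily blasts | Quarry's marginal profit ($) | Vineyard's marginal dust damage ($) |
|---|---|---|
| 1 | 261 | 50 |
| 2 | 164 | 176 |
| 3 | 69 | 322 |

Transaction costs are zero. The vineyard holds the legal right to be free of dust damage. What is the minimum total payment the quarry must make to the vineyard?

Efficient level: marginal profit ≥ marginal dust damage through level 1, so k* = 1.
With the vineyard holding the right, the quarry must at least compensate total damage at k*: 50 = 50.

$50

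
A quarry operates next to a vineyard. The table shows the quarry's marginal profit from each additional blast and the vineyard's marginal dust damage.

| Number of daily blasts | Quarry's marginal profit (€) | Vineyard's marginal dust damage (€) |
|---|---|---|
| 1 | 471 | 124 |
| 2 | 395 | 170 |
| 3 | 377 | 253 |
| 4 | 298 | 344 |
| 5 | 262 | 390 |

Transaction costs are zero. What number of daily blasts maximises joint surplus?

Bargaining reaches the level where marginal profit last exceeds marginal dust damage.
That holds through level 3 (377 ≥ 253) but not at 4 (298 < 344).

3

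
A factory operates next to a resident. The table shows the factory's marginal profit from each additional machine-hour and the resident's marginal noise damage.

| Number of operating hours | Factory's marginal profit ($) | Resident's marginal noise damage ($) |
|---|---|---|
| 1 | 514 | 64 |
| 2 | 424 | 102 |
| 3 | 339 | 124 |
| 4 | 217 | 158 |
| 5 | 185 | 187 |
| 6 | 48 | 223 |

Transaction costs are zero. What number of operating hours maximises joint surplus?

Bargaining reaches the level where marginal profit last exceeds marginal noise damage.
That holds through level 4 (217 ≥ 158) but not at 5 (185 < 187).

4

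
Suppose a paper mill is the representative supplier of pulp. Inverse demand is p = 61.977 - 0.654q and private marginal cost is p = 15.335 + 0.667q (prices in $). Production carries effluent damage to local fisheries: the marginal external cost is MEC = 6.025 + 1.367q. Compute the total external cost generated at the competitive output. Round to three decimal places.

Market equilibrium (private): 15.335 + 0.667q = 61.977 - 0.654q → q_m = 35.3081.
Total external cost = ∫₀^{q_m} (6.025 + 1.367q) dq = 6.025×35.3081 + ½×1.367×35.3081² = 1064.8247.

$1064.825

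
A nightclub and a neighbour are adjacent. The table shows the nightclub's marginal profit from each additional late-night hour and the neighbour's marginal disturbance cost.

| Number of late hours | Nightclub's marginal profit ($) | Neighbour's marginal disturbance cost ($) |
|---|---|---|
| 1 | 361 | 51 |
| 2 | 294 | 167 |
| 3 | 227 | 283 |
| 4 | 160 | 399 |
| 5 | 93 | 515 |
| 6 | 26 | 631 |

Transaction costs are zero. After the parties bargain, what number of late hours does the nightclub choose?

2

Bargaining reaches the level where marginal profit last exceeds marginal disturbance cost.
That holds through level 2 (294 ≥ 167) but not at 3 (227 < 283).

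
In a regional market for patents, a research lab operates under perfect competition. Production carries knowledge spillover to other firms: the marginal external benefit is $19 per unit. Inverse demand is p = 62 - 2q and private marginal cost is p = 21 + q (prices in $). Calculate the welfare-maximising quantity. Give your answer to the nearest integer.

Social marginal cost = private MC − MEB = 2 + q.
Set SMC = demand: 2 + q = 62 - 2q → q* = 20.0000.

q* = 20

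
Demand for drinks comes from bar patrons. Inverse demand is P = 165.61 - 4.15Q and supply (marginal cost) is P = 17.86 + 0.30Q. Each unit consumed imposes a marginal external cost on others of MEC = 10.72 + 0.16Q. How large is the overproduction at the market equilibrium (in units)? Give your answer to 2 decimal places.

3.48 units

Market equilibrium (private): 17.86 + 0.30Q = 165.61 - 4.15Q → Q_m = 33.2022.
Social marginal benefit = demand − MEC = 154.89 - 4.31Q.
Set SMB = MC: 154.89 - 4.31Q = 17.86 + 0.30Q → Q* = 29.7245.
Gap = |33.2022 − 29.7245| = 3.4777.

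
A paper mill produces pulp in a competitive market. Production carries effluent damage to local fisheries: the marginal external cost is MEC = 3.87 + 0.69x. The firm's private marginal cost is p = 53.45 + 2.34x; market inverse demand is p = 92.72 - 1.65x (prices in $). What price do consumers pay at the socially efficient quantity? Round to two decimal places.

Social marginal cost = private MC + MEC = 57.32 + 3.03x.
Set SMC = demand: 57.32 + 3.03x = 92.72 - 1.65x → x* = 7.5641.
Consumer price on the demand curve at x*: 92.72 − 1.65×7.5641 = 80.2392.

P = $80.24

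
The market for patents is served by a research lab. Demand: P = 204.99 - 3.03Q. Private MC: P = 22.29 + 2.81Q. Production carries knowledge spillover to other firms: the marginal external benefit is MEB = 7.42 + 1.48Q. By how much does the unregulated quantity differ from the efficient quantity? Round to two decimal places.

12.32 units

Market equilibrium (private): 22.29 + 2.81Q = 204.99 - 3.03Q → Q_m = 31.2842.
Social marginal cost = private MC − MEB = 14.87 + 1.33Q.
Set SMC = demand: 14.87 + 1.33Q = 204.99 - 3.03Q → Q* = 43.6055.
Gap = |31.2842 − 43.6055| = 12.3213.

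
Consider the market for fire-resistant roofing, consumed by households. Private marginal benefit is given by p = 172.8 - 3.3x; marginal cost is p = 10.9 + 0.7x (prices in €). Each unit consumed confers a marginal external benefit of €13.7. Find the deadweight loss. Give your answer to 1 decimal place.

DWL = €23.5

Market equilibrium (private): 10.9 + 0.7x = 172.8 - 3.3x → x_m = 40.4750.
Social marginal benefit = demand + MEB = 186.5 - 3.3x.
Set SMB = MC: 186.5 - 3.3x = 10.9 + 0.7x → x* = 43.9000.
Height of the DWL triangle at x_m is SMB(x_m) − MC(x_m) = MEB(x_m) = 13.7000.
DWL = ½ × 3.4250 × 13.7000 = 23.4613.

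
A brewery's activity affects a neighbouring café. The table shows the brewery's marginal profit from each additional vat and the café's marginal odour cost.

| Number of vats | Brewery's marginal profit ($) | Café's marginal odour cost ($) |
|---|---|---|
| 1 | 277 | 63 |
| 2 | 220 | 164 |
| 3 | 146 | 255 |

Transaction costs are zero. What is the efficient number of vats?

2

Bargaining reaches the level where marginal profit last exceeds marginal odour cost.
That holds through level 2 (220 ≥ 164) but not at 3 (146 < 255).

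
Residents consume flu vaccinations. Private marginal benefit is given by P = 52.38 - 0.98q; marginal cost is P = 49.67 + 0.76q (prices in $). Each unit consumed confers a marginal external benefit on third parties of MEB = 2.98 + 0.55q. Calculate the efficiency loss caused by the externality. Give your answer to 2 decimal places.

Market equilibrium (private): 49.67 + 0.76q = 52.38 - 0.98q → q_m = 1.5575.
Social marginal benefit = demand + MEB = 55.36 - 0.43q.
Set SMB = MC: 55.36 - 0.43q = 49.67 + 0.76q → q* = 4.7815.
Between q* and q_m the wedge SMB − MC runs linearly from 0 to MEB(q_m), so the loss is a triangle.
DWL = ½ × 3.2240 × 3.8366 = 6.1846.

DWL = $6.18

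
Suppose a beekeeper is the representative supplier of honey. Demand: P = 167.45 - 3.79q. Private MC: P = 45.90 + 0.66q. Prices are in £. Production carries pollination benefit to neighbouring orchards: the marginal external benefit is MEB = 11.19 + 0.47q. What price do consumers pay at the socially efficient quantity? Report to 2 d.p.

P = £41.05

Social marginal cost = private MC − MEB = 34.71 + 0.19q.
Set SMC = demand: 34.71 + 0.19q = 167.45 - 3.79q → q* = 33.3518.
Consumer price on the demand curve at q*: 167.45 − 3.79×33.3518 = 41.0467.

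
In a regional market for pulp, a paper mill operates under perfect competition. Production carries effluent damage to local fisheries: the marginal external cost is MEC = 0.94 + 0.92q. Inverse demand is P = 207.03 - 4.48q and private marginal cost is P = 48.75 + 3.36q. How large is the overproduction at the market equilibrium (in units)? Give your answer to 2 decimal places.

Market equilibrium (private): 48.75 + 3.36q = 207.03 - 4.48q → q_m = 20.1888.
Social marginal cost = private MC + MEC = 49.69 + 4.28q.
Set SMC = demand: 49.69 + 4.28q = 207.03 - 4.48q → q* = 17.9612.
Gap = |20.1888 − 17.9612| = 2.2276.

2.23 units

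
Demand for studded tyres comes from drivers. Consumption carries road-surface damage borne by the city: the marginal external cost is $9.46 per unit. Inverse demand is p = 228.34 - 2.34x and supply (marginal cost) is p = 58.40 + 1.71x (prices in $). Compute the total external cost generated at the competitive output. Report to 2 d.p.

$396.95

Market equilibrium (private): 58.40 + 1.71x = 228.34 - 2.34x → x_m = 41.9605.
Total external cost = MEC × x_m = 9.46 × 41.9605 = 396.9463.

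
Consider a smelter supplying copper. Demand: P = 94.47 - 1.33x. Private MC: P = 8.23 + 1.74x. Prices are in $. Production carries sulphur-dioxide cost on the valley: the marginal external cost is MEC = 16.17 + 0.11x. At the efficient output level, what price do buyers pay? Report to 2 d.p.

P = $65.16

Social marginal cost = private MC + MEC = 24.40 + 1.85x.
Set SMC = demand: 24.40 + 1.85x = 94.47 - 1.33x → x* = 22.0346.
Consumer price on the demand curve at x*: 94.47 − 1.33×22.0346 = 65.1640.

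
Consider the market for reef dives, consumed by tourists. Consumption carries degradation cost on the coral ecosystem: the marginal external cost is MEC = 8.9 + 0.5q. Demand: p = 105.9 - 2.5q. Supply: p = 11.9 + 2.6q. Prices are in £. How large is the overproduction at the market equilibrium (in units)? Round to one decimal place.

3.2 units

Market equilibrium (private): 11.9 + 2.6q = 105.9 - 2.5q → q_m = 18.4314.
Social marginal benefit = demand − MEC = 97.0 - 3.0q.
Set SMB = MC: 97.0 - 3.0q = 11.9 + 2.6q → q* = 15.1964.
Gap = |18.4314 − 15.1964| = 3.2350.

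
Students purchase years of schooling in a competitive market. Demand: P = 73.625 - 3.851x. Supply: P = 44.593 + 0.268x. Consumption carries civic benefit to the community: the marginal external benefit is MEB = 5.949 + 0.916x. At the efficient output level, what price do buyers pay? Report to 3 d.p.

Social marginal benefit = demand + MEB = 79.574 - 2.935x.
Set SMB = MC: 79.574 - 2.935x = 44.593 + 0.268x → x* = 10.9213.
Consumer price on the demand curve at x*: 73.625 − 3.851×10.9213 = 31.5671.

P = 31.567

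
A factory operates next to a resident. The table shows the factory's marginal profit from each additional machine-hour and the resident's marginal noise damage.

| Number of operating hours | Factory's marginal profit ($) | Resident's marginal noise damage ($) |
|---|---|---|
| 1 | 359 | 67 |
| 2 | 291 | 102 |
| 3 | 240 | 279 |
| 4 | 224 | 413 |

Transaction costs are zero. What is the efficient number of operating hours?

2

Bargaining reaches the level where marginal profit last exceeds marginal noise damage.
That holds through level 2 (291 ≥ 102) but not at 3 (240 < 279).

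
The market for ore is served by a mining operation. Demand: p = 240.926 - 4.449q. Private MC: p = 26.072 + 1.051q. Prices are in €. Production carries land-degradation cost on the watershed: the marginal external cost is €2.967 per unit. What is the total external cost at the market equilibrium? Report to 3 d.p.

€115.904

Market equilibrium (private): 26.072 + 1.051q = 240.926 - 4.449q → q_m = 39.0644.
Total external cost = MEC × q_m = 2.967 × 39.0644 = 115.9041.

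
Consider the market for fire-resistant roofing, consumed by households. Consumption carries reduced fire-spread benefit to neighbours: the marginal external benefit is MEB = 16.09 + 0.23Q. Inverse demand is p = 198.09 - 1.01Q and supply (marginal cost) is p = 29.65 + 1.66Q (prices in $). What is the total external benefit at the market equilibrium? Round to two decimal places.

$1472.74

Market equilibrium (private): 29.65 + 1.66Q = 198.09 - 1.01Q → Q_m = 63.0861.
Total external benefit = ∫₀^{Q_m} (16.09 + 0.23Q) dQ = 16.09×63.0861 + ½×0.23×63.0861² = 1472.7388.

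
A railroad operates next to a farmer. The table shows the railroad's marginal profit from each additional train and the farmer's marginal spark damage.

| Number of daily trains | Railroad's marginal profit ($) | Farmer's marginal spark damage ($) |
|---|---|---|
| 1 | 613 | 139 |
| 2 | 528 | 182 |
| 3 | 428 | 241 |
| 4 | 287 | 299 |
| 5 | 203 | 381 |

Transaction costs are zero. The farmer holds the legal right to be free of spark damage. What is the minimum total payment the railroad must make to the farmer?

$562

Efficient level: marginal profit ≥ marginal spark damage through level 3, so k* = 3.
With the farmer holding the right, the railroad must at least compensate total damage at k*: 139 + 182 + 241 = 562.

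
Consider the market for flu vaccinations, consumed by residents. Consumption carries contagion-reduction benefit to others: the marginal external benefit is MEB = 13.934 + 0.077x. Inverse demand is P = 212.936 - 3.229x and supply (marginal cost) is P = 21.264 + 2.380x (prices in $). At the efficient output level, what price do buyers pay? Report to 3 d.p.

P = $92.925

Social marginal benefit = demand + MEB = 226.870 - 3.152x.
Set SMB = MC: 226.870 - 3.152x = 21.264 + 2.380x → x* = 37.1667.
Consumer price on the demand curve at x*: 212.936 − 3.229×37.1667 = 92.9247.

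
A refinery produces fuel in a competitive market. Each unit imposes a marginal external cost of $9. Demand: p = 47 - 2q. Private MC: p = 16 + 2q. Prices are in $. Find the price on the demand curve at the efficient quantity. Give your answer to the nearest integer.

Social marginal cost = private MC + MEC = 25 + 2q.
Set SMC = demand: 25 + 2q = 47 - 2q → q* = 5.5000.
Consumer price on the demand curve at q*: 47 − 2×5.5000 = 36.0000.

P = $36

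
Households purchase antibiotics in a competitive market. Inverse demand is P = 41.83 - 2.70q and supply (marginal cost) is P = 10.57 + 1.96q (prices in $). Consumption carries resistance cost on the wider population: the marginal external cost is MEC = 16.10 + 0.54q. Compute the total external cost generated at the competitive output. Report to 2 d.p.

$120.15

Market equilibrium (private): 10.57 + 1.96q = 41.83 - 2.70q → q_m = 6.7082.
Total external cost = ∫₀^{q_m} (16.10 + 0.54q) dq = 16.10×6.7082 + ½×0.54×6.7082² = 120.1520.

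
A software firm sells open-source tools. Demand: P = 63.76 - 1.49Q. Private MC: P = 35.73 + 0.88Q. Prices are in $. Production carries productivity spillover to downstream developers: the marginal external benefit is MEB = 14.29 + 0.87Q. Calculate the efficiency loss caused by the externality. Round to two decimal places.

DWL = $201.38

Market equilibrium (private): 35.73 + 0.88Q = 63.76 - 1.49Q → Q_m = 11.8270.
Social marginal cost = private MC − MEB = 21.44 + 0.01Q.
Set SMC = demand: 21.44 + 0.01Q = 63.76 - 1.49Q → Q* = 28.2133.
Between Q* and Q_m the wedge demand − SMC runs linearly from 0 to MEB(Q_m), so the loss is a triangle.
DWL = ½ × 16.3863 × 24.5795 = 201.3835.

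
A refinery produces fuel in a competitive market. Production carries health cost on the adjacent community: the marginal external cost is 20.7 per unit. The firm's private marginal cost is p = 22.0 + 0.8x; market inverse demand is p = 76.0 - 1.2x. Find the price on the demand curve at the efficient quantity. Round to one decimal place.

Social marginal cost = private MC + MEC = 42.7 + 0.8x.
Set SMC = demand: 42.7 + 0.8x = 76.0 - 1.2x → x* = 16.6500.
Consumer price on the demand curve at x*: 76.0 − 1.2×16.6500 = 56.0200.

P = 56.0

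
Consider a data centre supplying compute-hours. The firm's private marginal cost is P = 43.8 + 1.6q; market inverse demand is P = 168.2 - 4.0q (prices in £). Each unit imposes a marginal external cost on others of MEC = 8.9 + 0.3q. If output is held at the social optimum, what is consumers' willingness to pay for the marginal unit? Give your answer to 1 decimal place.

P = £89.9

Social marginal cost = private MC + MEC = 52.7 + 1.9q.
Set SMC = demand: 52.7 + 1.9q = 168.2 - 4.0q → q* = 19.5763.
Consumer price on the demand curve at q*: 168.2 − 4.0×19.5763 = 89.8948.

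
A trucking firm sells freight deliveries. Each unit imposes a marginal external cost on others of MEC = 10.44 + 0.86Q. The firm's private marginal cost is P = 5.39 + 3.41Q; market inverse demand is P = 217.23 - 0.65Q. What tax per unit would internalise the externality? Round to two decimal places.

Social marginal cost = private MC + MEC = 15.83 + 4.27Q.
Set SMC = demand: 15.83 + 4.27Q = 217.23 - 0.65Q → Q* = 40.9350.
The Pigouvian tax equals MEC at Q*: 10.44 + 0.86×40.9350 = 45.6441.

tax = 45.64 per unit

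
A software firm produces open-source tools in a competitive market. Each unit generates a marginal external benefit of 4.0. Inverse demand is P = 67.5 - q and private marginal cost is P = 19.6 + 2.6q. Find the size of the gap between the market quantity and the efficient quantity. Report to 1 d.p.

1.1 units

Market equilibrium (private): 19.6 + 2.6q = 67.5 - q → q_m = 13.3056.
Social marginal cost = private MC − MEB = 15.6 + 2.6q.
Set SMC = demand: 15.6 + 2.6q = 67.5 - q → q* = 14.4167.
Gap = |13.3056 − 14.4167| = 1.1111.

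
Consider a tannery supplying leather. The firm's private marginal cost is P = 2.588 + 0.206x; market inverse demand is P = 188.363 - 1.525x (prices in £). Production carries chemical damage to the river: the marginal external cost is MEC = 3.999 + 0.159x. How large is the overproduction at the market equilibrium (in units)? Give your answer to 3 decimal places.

Market equilibrium (private): 2.588 + 0.206x = 188.363 - 1.525x → x_m = 107.3224.
Social marginal cost = private MC + MEC = 6.587 + 0.365x.
Set SMC = demand: 6.587 + 0.365x = 188.363 - 1.525x → x* = 96.1778.
Gap = |107.3224 − 96.1778| = 11.1446.

11.145 units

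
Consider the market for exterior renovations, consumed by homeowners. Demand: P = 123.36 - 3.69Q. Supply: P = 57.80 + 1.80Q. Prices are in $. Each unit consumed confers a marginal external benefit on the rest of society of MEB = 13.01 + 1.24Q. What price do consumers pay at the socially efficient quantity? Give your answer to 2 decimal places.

Social marginal benefit = demand + MEB = 136.37 - 2.45Q.
Set SMB = MC: 136.37 - 2.45Q = 57.80 + 1.80Q → Q* = 18.4871.
Consumer price on the demand curve at Q*: 123.36 − 3.69×18.4871 = 55.1426.

P = $55.14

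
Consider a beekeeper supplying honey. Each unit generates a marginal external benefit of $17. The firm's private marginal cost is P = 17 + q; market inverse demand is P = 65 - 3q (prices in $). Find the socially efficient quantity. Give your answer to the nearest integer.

Social marginal cost = private MC − MEB = 0 + q.
Set SMC = demand: 0 + q = 65 - 3q → q* = 16.2500.

q* = 16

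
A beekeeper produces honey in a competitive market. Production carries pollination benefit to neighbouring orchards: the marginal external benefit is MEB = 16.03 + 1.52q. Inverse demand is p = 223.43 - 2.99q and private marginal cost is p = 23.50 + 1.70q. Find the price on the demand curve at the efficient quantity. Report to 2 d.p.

Social marginal cost = private MC − MEB = 7.47 + 0.18q.
Set SMC = demand: 7.47 + 0.18q = 223.43 - 2.99q → q* = 68.1262.
Consumer price on the demand curve at q*: 223.43 − 2.99×68.1262 = 19.7327.

P = 19.73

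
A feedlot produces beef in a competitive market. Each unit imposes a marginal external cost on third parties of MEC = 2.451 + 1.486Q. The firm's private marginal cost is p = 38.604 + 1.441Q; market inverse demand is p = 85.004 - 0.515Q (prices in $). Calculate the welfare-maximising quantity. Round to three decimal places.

Social marginal cost = private MC + MEC = 41.055 + 2.927Q.
Set SMC = demand: 41.055 + 2.927Q = 85.004 - 0.515Q → Q* = 12.7684.

Q* = 12.768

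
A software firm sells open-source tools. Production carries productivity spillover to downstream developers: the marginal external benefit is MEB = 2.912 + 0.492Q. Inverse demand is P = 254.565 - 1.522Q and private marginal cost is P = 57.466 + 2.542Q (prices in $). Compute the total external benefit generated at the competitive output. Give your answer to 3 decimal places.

Market equilibrium (private): 57.466 + 2.542Q = 254.565 - 1.522Q → Q_m = 48.4988.
Total external benefit = ∫₀^{Q_m} (2.912 + 0.492Q) dQ = 2.912×48.4988 + ½×0.492×48.4988² = 719.8534.

$719.853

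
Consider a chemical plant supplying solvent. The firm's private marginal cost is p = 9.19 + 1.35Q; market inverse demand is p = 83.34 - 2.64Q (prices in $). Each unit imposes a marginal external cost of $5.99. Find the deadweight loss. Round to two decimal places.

DWL = $4.50

Market equilibrium (private): 9.19 + 1.35Q = 83.34 - 2.64Q → Q_m = 18.5840.
Social marginal cost = private MC + MEC = 15.18 + 1.35Q.
Set SMC = demand: 15.18 + 1.35Q = 83.34 - 2.64Q → Q* = 17.0827.
The welfare-loss triangle has base |Q_m − Q*| and height MEC(Q_m) (the vertical gap between SMC and demand is zero at Q* and MEC at Q_m).
DWL = ½ × 1.5013 × 5.9900 = 4.4964.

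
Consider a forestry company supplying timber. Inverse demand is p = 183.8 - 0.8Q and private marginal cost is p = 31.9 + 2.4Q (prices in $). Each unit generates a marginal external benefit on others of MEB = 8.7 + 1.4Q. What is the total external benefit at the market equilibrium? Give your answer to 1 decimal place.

Market equilibrium (private): 31.9 + 2.4Q = 183.8 - 0.8Q → Q_m = 47.4688.
Total external benefit = ∫₀^{Q_m} (8.7 + 1.4Q) dQ = 8.7×47.4688 + ½×1.4×47.4688² = 1990.2794.

$1990.3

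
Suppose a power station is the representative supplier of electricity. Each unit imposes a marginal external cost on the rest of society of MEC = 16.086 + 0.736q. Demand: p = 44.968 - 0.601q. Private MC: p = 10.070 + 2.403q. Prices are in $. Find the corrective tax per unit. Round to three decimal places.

Social marginal cost = private MC + MEC = 26.156 + 3.139q.
Set SMC = demand: 26.156 + 3.139q = 44.968 - 0.601q → q* = 5.0299.
The Pigouvian tax equals MEC at q*: 16.086 + 0.736×5.0299 = 19.7880.

tax = $19.788 per unit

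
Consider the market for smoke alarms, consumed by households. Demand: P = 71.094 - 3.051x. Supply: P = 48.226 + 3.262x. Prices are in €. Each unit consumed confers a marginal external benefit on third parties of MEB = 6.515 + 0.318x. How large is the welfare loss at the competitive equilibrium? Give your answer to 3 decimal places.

DWL = €4.903

Market equilibrium (private): 48.226 + 3.262x = 71.094 - 3.051x → x_m = 3.6224.
Social marginal benefit = demand + MEB = 77.609 - 2.733x.
Set SMB = MC: 77.609 - 2.733x = 48.226 + 3.262x → x* = 4.9013.
The welfare-loss triangle has base |x_m − x*| and height MEB(x_m) (the vertical gap between SMB and MC is zero at x* and MEB at x_m).
DWL = ½ × 1.2789 × 7.6669 = 4.9026.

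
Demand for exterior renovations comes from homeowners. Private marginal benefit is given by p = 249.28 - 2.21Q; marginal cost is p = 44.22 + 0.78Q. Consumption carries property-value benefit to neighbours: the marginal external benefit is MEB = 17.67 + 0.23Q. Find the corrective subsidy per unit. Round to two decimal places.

Social marginal benefit = demand + MEB = 266.95 - 1.98Q.
Set SMB = MC: 266.95 - 1.98Q = 44.22 + 0.78Q → Q* = 80.6993.
The Pigouvian subsidy equals MEB at Q*: 17.67 + 0.23×80.6993 = 36.2308.

subsidy = 36.23 per unit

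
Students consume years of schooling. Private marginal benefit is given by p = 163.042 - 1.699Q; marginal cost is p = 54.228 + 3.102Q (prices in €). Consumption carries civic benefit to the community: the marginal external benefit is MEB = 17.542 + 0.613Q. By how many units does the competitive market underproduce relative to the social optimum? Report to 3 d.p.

7.506 units

Market equilibrium (private): 54.228 + 3.102Q = 163.042 - 1.699Q → Q_m = 22.6649.
Social marginal benefit = demand + MEB = 180.584 - 1.086Q.
Set SMB = MC: 180.584 - 1.086Q = 54.228 + 3.102Q → Q* = 30.1710.
Gap = |22.6649 − 30.1710| = 7.5061.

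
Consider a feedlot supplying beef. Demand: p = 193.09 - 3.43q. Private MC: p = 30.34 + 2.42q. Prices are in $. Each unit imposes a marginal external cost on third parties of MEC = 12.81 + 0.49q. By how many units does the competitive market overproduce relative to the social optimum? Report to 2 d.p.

Market equilibrium (private): 30.34 + 2.42q = 193.09 - 3.43q → q_m = 27.8205.
Social marginal cost = private MC + MEC = 43.15 + 2.91q.
Set SMC = demand: 43.15 + 2.91q = 193.09 - 3.43q → q* = 23.6498.
Gap = |27.8205 − 23.6498| = 4.1707.

4.17 units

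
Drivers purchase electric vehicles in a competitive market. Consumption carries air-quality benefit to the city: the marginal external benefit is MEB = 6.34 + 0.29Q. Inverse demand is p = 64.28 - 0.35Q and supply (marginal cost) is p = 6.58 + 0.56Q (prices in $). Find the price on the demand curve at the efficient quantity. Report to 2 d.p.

P = $28.13

Social marginal benefit = demand + MEB = 70.62 - 0.06Q.
Set SMB = MC: 70.62 - 0.06Q = 6.58 + 0.56Q → Q* = 103.2903.
Consumer price on the demand curve at Q*: 64.28 − 0.35×103.2903 = 28.1284.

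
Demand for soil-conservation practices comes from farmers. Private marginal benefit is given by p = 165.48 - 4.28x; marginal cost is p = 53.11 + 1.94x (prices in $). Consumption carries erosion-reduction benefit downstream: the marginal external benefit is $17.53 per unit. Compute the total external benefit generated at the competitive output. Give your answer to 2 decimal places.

$316.70

Market equilibrium (private): 53.11 + 1.94x = 165.48 - 4.28x → x_m = 18.0659.
Total external benefit = MEB × x_m = 17.53 × 18.0659 = 316.6952.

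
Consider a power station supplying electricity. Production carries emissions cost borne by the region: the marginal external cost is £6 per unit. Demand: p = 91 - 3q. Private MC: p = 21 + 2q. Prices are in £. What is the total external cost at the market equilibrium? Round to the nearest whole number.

£84

Market equilibrium (private): 21 + 2q = 91 - 3q → q_m = 14.0000.
Total external cost = MEC × q_m = 6 × 14.0000 = 84.0000.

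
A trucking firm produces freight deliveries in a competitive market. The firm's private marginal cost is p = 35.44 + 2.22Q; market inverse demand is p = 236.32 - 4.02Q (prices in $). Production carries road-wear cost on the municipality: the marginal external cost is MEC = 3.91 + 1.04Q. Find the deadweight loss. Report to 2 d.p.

Market equilibrium (private): 35.44 + 2.22Q = 236.32 - 4.02Q → Q_m = 32.1923.
Social marginal cost = private MC + MEC = 39.35 + 3.26Q.
Set SMC = demand: 39.35 + 3.26Q = 236.32 - 4.02Q → Q* = 27.0563.
The welfare-loss triangle has base |Q_m − Q*| and height MEC(Q_m) (the vertical gap between SMC and demand is zero at Q* and MEC at Q_m).
DWL = ½ × 5.1360 × 37.3900 = 96.0175.

DWL = $96.02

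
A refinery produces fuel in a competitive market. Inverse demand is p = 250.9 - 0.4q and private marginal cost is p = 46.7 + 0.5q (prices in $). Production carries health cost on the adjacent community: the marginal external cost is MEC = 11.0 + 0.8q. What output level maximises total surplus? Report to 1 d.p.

q* = 113.6

Social marginal cost = private MC + MEC = 57.7 + 1.3q.
Set SMC = demand: 57.7 + 1.3q = 250.9 - 0.4q → q* = 113.6471.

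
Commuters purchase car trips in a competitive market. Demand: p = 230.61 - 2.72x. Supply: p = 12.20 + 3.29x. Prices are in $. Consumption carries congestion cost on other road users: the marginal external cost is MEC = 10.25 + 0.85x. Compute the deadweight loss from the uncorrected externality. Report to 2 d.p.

DWL = $123.36

Market equilibrium (private): 12.20 + 3.29x = 230.61 - 2.72x → x_m = 36.3411.
Social marginal benefit = demand − MEC = 220.36 - 3.57x.
Set SMB = MC: 220.36 - 3.57x = 12.20 + 3.29x → x* = 30.3440.
The welfare-loss triangle has base |x_m − x*| and height MEC(x_m) (the vertical gap between SMB and MC is zero at x* and MEC at x_m).
DWL = ½ × 5.9971 × 41.1399 = 123.3600.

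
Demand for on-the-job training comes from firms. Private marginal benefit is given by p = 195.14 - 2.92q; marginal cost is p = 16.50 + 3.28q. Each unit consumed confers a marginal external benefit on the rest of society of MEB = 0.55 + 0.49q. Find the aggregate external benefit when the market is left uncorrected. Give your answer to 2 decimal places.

Market equilibrium (private): 16.50 + 3.28q = 195.14 - 2.92q → q_m = 28.8129.
Total external benefit = ∫₀^{q_m} (0.55 + 0.49q) dq = 0.55×28.8129 + ½×0.49×28.8129² = 219.2420.

219.24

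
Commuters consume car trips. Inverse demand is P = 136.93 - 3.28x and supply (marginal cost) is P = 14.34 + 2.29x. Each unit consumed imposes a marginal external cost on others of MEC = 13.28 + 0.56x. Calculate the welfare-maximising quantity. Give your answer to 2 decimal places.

Social marginal benefit = demand − MEC = 123.65 - 3.84x.
Set SMB = MC: 123.65 - 3.84x = 14.34 + 2.29x → x* = 17.8320.

x* = 17.83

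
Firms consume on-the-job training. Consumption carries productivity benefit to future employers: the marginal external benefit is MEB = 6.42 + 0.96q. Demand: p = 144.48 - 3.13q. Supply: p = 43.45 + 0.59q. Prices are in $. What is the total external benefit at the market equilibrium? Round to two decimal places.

Market equilibrium (private): 43.45 + 0.59q = 144.48 - 3.13q → q_m = 27.1586.
Total external benefit = ∫₀^{q_m} (6.42 + 0.96q) dq = 6.42×27.1586 + ½×0.96×27.1586² = 528.4012.

$528.40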